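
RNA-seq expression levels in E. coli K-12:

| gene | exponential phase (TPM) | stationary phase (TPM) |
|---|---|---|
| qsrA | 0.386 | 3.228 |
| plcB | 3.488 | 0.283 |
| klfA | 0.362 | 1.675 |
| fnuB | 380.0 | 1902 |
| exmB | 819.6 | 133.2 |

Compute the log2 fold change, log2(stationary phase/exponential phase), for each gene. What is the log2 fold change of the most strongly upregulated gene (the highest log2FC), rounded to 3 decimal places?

3.064

log2(3.228/0.386) = 3.064  (qsrA)
log2(0.283/3.488) = -3.624  (plcB)
log2(1.675/0.362) = 2.210  (klfA)
log2(1902/380.0) = 2.323  (fnuB)
log2(133.2/819.6) = -2.621  (exmB)
qsrA is most strongly upregulated.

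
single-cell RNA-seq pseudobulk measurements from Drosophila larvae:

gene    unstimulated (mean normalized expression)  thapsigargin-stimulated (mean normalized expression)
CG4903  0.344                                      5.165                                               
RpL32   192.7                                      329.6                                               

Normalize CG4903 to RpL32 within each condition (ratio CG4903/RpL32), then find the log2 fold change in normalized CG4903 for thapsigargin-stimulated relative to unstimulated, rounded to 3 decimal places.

3.134

CG4903/RpL32 (unstimulated) = 0.344 / 192.7 = 0.0017852
CG4903/RpL32 (thapsigargin-stimulated) = 5.165 / 329.6 = 0.015671
Fold change = 0.015671 / 0.0017852 = 8.7782
log2(8.7782) = 3.1339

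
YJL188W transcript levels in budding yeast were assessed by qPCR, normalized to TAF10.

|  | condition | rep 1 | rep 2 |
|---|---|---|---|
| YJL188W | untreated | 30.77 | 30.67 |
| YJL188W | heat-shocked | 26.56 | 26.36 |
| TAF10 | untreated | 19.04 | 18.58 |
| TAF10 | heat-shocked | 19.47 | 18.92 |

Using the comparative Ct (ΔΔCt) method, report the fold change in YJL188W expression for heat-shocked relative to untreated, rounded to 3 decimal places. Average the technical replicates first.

Mean Ct: YJL188W untreated 30.720; YJL188W heat-shocked 26.460; TAF10 untreated 18.810; TAF10 heat-shocked 19.195
ΔCt(untreated) = 30.720 − 18.810 = 11.910
ΔCt(heat-shocked) = 26.460 − 19.195 = 7.265
ΔΔCt = 7.265 − 11.910 = -4.645
Fold change = 2^(−(-4.645)) = 2^4.645 = 25.0198

25.020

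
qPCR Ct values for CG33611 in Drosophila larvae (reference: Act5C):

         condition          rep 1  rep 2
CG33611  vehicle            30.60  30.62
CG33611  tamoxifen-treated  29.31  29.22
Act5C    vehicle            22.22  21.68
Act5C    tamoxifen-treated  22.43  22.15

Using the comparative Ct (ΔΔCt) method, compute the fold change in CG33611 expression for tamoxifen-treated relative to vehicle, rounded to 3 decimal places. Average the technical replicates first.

3.215

Mean Ct: CG33611 vehicle 30.610; CG33611 tamoxifen-treated 29.265; Act5C vehicle 21.950; Act5C tamoxifen-treated 22.290
ΔCt(vehicle) = 30.610 − 21.950 = 8.660
ΔCt(tamoxifen-treated) = 29.265 − 22.290 = 6.975
ΔΔCt = 6.975 − 8.660 = -1.685
Fold change = 2^(−(-1.685)) = 2^1.685 = 3.2154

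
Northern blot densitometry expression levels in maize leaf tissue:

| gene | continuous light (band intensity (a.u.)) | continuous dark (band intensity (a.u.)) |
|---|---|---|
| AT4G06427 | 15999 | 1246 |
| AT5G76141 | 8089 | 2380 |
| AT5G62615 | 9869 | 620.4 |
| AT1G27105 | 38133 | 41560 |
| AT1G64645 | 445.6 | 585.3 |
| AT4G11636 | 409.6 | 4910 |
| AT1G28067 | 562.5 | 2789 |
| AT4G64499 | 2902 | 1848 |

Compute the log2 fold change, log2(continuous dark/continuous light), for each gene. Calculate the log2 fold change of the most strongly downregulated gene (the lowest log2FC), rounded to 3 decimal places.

-3.992

log2(1246/15999) = -3.683  (AT4G06427)
log2(2380/8089) = -1.765  (AT5G76141)
log2(620.4/9869) = -3.992  (AT5G62615)
log2(41560/38133) = 0.124  (AT1G27105)
log2(585.3/445.6) = 0.393  (AT1G64645)
log2(4910/409.6) = 3.583  (AT4G11636)
log2(2789/562.5) = 2.310  (AT1G28067)
log2(1848/2902) = -0.651  (AT4G64499)
AT5G62615 is most strongly downregulated.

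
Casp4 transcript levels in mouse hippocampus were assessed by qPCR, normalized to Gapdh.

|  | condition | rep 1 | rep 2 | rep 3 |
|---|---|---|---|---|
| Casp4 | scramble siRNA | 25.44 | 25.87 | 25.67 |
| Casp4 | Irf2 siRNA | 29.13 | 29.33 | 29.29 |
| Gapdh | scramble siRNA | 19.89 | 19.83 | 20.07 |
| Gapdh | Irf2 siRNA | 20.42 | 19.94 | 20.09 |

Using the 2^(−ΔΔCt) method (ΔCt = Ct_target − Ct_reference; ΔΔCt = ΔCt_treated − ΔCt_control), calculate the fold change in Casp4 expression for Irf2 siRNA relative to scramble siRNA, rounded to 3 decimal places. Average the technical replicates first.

0.097

Mean Ct: Casp4 scramble siRNA 25.660; Casp4 Irf2 siRNA 29.250; Gapdh scramble siRNA 19.930; Gapdh Irf2 siRNA 20.150
ΔCt(scramble siRNA) = 25.660 − 19.930 = 5.730
ΔCt(Irf2 siRNA) = 29.250 − 20.150 = 9.100
ΔΔCt = 9.100 − 5.730 = 3.370
Fold change = 2^(−3.370) = 0.0967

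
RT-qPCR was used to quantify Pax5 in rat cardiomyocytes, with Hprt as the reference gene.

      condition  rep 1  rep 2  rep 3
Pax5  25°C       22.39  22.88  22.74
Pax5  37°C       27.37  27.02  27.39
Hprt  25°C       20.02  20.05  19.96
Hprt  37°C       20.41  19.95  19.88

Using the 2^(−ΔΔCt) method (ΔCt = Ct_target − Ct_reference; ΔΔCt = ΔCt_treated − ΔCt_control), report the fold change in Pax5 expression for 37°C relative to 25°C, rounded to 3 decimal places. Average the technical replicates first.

Mean Ct: Pax5 25°C 22.670; Pax5 37°C 27.260; Hprt 25°C 20.010; Hprt 37°C 20.080
ΔCt(25°C) = 22.670 − 20.010 = 2.660
ΔCt(37°C) = 27.260 − 20.080 = 7.180
ΔΔCt = 7.180 − 2.660 = 4.520
Fold change = 2^(−4.520) = 0.0436

0.044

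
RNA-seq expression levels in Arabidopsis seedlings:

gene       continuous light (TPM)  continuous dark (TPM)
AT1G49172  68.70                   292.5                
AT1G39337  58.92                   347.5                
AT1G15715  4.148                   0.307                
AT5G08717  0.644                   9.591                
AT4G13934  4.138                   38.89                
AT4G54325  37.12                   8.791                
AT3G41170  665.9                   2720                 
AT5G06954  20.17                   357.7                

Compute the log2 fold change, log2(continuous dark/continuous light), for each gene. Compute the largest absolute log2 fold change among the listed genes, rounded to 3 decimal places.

log2(292.5/68.70) = 2.090  (AT1G49172)
log2(347.5/58.92) = 2.560  (AT1G39337)
log2(0.307/4.148) = -3.756  (AT1G15715)
log2(9.591/0.644) = 3.897  (AT5G08717)
log2(38.89/4.138) = 3.232  (AT4G13934)
log2(8.791/37.12) = -2.078  (AT4G54325)
log2(2720/665.9) = 2.030  (AT3G41170)
log2(357.7/20.17) = 4.148  (AT5G06954)
The largest magnitude belongs to AT5G06954.

4.148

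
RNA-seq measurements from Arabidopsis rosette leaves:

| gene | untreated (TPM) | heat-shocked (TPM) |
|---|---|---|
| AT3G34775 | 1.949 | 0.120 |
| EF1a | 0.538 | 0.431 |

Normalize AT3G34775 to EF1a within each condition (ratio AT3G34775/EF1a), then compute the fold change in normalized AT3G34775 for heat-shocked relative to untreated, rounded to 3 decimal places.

0.077

AT3G34775/EF1a (untreated) = 1.949 / 0.538 = 3.6227
AT3G34775/EF1a (heat-shocked) = 0.120 / 0.431 = 0.27842
Fold change = 0.27842 / 3.6227 = 0.0769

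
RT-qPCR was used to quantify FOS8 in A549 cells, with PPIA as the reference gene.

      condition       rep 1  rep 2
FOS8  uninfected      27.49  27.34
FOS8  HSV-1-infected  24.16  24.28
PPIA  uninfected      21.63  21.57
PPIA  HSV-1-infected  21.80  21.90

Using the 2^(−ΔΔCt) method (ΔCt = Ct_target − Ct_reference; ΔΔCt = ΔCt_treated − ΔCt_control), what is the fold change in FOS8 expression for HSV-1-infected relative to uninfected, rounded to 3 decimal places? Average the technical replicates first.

Mean Ct: FOS8 uninfected 27.415; FOS8 HSV-1-infected 24.220; PPIA uninfected 21.600; PPIA HSV-1-infected 21.850
ΔCt(uninfected) = 27.415 − 21.600 = 5.815
ΔCt(HSV-1-infected) = 24.220 − 21.850 = 2.370
ΔΔCt = 2.370 − 5.815 = -3.445
Fold change = 2^(−(-3.445)) = 2^3.445 = 10.8905

10.891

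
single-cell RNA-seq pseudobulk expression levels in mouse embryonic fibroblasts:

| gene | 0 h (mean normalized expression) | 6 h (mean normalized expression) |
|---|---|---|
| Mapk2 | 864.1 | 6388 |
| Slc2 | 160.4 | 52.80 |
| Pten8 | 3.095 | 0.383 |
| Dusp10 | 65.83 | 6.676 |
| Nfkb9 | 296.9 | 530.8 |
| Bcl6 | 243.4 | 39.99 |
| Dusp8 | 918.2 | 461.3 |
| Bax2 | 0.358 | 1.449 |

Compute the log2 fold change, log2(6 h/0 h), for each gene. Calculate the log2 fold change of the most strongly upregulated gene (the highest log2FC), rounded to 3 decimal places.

log2(6388/864.1) = 2.886  (Mapk2)
log2(52.80/160.4) = -1.603  (Slc2)
log2(0.383/3.095) = -3.015  (Pten8)
log2(6.676/65.83) = -3.302  (Dusp10)
log2(530.8/296.9) = 0.838  (Nfkb9)
log2(39.99/243.4) = -2.606  (Bcl6)
log2(461.3/918.2) = -0.993  (Dusp8)
log2(1.449/0.358) = 2.017  (Bax2)
Mapk2 is most strongly upregulated.

2.886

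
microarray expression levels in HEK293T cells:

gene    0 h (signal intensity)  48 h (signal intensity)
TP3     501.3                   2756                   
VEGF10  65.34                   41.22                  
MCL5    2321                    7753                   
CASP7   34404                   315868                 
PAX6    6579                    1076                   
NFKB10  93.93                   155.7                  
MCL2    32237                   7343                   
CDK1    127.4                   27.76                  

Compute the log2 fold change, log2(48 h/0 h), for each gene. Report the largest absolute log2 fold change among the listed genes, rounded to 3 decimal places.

log2(2756/501.3) = 2.459  (TP3)
log2(41.22/65.34) = -0.665  (VEGF10)
log2(7753/2321) = 1.740  (MCL5)
log2(315868/34404) = 3.199  (CASP7)
log2(1076/6579) = -2.612  (PAX6)
log2(155.7/93.93) = 0.729  (NFKB10)
log2(7343/32237) = -2.134  (MCL2)
log2(27.76/127.4) = -2.198  (CDK1)
The largest magnitude belongs to CASP7.

3.199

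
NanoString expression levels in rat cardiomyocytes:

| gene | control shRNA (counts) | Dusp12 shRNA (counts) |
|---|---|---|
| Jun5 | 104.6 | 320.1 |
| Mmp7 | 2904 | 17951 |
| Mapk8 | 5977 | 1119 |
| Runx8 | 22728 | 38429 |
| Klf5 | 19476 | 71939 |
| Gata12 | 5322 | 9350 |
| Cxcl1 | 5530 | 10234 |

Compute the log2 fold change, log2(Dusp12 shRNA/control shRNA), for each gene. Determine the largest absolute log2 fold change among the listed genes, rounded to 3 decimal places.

log2(320.1/104.6) = 1.614  (Jun5)
log2(17951/2904) = 2.628  (Mmp7)
log2(1119/5977) = -2.417  (Mapk8)
log2(38429/22728) = 0.758  (Runx8)
log2(71939/19476) = 1.885  (Klf5)
log2(9350/5322) = 0.813  (Gata12)
log2(10234/5530) = 0.888  (Cxcl1)
The largest magnitude belongs to Mmp7.

2.628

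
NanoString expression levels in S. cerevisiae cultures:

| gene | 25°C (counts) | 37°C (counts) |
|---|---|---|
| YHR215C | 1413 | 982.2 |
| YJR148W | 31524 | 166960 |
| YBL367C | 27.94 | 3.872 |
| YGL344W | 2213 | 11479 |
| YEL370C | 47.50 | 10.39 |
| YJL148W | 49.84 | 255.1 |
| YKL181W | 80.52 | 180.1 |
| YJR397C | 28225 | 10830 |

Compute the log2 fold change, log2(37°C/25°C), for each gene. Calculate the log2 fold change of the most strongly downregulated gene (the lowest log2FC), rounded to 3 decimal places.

log2(982.2/1413) = -0.525  (YHR215C)
log2(166960/31524) = 2.405  (YJR148W)
log2(3.872/27.94) = -2.851  (YBL367C)
log2(11479/2213) = 2.375  (YGL344W)
log2(10.39/47.50) = -2.193  (YEL370C)
log2(255.1/49.84) = 2.356  (YJL148W)
log2(180.1/80.52) = 1.161  (YKL181W)
log2(10830/28225) = -1.382  (YJR397C)
YBL367C is most strongly downregulated.

-2.851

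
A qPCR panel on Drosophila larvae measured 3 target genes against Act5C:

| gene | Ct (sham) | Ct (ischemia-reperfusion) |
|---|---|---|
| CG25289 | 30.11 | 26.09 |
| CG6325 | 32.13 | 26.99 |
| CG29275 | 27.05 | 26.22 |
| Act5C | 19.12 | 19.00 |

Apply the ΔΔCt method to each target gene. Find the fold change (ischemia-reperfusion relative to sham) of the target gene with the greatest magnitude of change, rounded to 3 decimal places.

32.447

CG25289: ΔΔCt = (26.09−19.00) − (30.11−19.12) = 7.09 − 10.99 = -3.90; fold change = 2^3.90 = 14.929
CG6325: ΔΔCt = (26.99−19.00) − (32.13−19.12) = 7.99 − 13.01 = -5.02; fold change = 2^5.02 = 32.447
CG29275: ΔΔCt = (26.22−19.00) − (27.05−19.12) = 7.22 − 7.93 = -0.71; fold change = 2^0.71 = 1.636
CG6325 has the largest |ΔΔCt| = 5.02.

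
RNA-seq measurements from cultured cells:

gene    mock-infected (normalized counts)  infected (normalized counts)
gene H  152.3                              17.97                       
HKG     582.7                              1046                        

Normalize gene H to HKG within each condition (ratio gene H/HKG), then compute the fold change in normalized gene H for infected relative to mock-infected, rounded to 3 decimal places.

0.066

gene H/HKG (mock-infected) = 152.3 / 582.7 = 0.26137
gene H/HKG (infected) = 17.97 / 1046 = 0.01718
Fold change = 0.01718 / 0.26137 = 0.0657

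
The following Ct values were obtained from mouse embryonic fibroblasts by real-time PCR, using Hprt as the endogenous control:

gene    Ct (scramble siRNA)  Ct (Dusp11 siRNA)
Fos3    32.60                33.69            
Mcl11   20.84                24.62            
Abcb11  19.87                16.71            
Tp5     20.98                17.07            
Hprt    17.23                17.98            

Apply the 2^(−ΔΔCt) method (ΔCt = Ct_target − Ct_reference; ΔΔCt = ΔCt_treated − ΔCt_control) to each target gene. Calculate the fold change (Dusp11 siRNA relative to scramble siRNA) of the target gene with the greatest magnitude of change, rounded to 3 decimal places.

Fos3: ΔΔCt = (33.69−17.98) − (32.60−17.23) = 15.71 − 15.37 = 0.34; fold change = 2^-0.34 = 0.790
Mcl11: ΔΔCt = (24.62−17.98) − (20.84−17.23) = 6.64 − 3.61 = 3.03; fold change = 2^-3.03 = 0.122
Abcb11: ΔΔCt = (16.71−17.98) − (19.87−17.23) = -1.27 − 2.64 = -3.91; fold change = 2^3.91 = 15.032
Tp5: ΔΔCt = (17.07−17.98) − (20.98−17.23) = -0.91 − 3.75 = -4.66; fold change = 2^4.66 = 25.281
Tp5 has the largest |ΔΔCt| = 4.66.

25.281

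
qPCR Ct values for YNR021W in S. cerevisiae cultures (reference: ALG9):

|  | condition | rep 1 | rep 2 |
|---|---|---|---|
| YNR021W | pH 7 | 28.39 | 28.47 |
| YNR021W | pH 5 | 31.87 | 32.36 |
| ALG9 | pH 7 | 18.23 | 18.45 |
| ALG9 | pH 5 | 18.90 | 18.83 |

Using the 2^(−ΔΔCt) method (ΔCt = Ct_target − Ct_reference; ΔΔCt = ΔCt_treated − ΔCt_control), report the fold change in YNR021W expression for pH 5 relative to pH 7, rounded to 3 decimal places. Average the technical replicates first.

0.112

Mean Ct: YNR021W pH 7 28.430; YNR021W pH 5 32.115; ALG9 pH 7 18.340; ALG9 pH 5 18.865
ΔCt(pH 7) = 28.430 − 18.340 = 10.090
ΔCt(pH 5) = 32.115 − 18.865 = 13.250
ΔΔCt = 13.250 − 10.090 = 3.160
Fold change = 2^(−3.160) = 0.1119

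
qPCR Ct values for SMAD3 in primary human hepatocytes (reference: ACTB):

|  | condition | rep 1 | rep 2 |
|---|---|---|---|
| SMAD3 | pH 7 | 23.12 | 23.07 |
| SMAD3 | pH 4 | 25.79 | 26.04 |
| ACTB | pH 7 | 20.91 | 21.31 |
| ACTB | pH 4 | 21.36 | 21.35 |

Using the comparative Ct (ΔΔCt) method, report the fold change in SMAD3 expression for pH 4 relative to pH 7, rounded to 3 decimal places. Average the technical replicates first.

Mean Ct: SMAD3 pH 7 23.095; SMAD3 pH 4 25.915; ACTB pH 7 21.110; ACTB pH 4 21.355
ΔCt(pH 7) = 23.095 − 21.110 = 1.985
ΔCt(pH 4) = 25.915 − 21.355 = 4.560
ΔΔCt = 4.560 − 1.985 = 2.575
Fold change = 2^(−2.575) = 0.1678

0.168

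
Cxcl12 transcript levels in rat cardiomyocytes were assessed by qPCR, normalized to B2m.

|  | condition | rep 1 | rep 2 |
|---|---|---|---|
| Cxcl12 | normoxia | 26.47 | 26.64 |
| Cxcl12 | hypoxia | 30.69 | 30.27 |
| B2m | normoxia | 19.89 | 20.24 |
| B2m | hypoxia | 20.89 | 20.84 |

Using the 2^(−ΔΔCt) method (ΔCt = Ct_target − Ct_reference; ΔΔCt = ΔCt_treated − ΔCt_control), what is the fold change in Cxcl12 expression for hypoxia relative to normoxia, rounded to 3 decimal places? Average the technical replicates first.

0.115

Mean Ct: Cxcl12 normoxia 26.555; Cxcl12 hypoxia 30.480; B2m normoxia 20.065; B2m hypoxia 20.865
ΔCt(normoxia) = 26.555 − 20.065 = 6.490
ΔCt(hypoxia) = 30.480 − 20.865 = 9.615
ΔΔCt = 9.615 − 6.490 = 3.125
Fold change = 2^(−3.125) = 0.1146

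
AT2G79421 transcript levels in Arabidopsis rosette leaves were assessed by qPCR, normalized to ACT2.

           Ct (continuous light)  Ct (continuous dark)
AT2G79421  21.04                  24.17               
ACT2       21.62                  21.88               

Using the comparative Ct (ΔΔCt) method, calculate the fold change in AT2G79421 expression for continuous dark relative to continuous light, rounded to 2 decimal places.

0.14

ΔCt(continuous light) = 21.040 − 21.620 = -0.580
ΔCt(continuous dark) = 24.170 − 21.880 = 2.290
ΔΔCt = 2.290 − (-0.580) = 2.870
Fold change = 2^(−2.870) = 0.137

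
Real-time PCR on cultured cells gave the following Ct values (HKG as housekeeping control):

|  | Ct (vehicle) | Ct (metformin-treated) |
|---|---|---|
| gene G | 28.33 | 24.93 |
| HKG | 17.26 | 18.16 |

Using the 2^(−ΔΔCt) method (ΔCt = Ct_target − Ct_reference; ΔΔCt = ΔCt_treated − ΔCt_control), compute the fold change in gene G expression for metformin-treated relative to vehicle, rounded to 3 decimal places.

ΔCt(vehicle) = 28.330 − 17.260 = 11.070
ΔCt(metformin-treated) = 24.930 − 18.160 = 6.770
ΔΔCt = 6.770 − 11.070 = -4.300
Fold change = 2^(−(-4.300)) = 2^4.300 = 19.6983

19.698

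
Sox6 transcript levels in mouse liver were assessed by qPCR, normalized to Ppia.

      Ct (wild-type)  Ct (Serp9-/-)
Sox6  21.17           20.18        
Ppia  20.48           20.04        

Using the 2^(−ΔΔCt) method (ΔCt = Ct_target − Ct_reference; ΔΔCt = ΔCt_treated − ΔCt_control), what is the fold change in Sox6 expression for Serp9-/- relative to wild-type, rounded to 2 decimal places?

1.46

ΔCt(wild-type) = 21.170 − 20.480 = 0.690
ΔCt(Serp9-/-) = 20.180 − 20.040 = 0.140
ΔΔCt = 0.140 − 0.690 = -0.550
Fold change = 2^(−(-0.550)) = 2^0.550 = 1.464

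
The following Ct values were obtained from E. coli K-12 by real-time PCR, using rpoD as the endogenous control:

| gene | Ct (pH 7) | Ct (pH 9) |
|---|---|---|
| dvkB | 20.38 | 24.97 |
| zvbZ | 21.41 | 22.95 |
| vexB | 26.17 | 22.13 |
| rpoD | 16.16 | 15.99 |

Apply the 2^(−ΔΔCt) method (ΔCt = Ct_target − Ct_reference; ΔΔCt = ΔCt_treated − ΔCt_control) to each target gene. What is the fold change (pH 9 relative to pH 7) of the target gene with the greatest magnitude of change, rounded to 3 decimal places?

dvkB: ΔΔCt = (24.97−15.99) − (20.38−16.16) = 8.98 − 4.22 = 4.76; fold change = 2^-4.76 = 0.037
zvbZ: ΔΔCt = (22.95−15.99) − (21.41−16.16) = 6.96 − 5.25 = 1.71; fold change = 2^-1.71 = 0.306
vexB: ΔΔCt = (22.13−15.99) − (26.17−16.16) = 6.14 − 10.01 = -3.87; fold change = 2^3.87 = 14.621
dvkB has the largest |ΔΔCt| = 4.76.

0.037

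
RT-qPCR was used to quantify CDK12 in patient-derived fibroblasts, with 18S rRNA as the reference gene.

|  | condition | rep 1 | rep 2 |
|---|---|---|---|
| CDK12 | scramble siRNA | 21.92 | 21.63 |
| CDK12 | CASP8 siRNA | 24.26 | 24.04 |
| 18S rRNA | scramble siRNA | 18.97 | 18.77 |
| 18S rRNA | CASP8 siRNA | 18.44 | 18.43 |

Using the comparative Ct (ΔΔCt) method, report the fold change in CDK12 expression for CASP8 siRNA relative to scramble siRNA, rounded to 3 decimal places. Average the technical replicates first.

Mean Ct: CDK12 scramble siRNA 21.775; CDK12 CASP8 siRNA 24.150; 18S rRNA scramble siRNA 18.870; 18S rRNA CASP8 siRNA 18.435
ΔCt(scramble siRNA) = 21.775 − 18.870 = 2.905
ΔCt(CASP8 siRNA) = 24.150 − 18.435 = 5.715
ΔΔCt = 5.715 − 2.905 = 2.810
Fold change = 2^(−2.810) = 0.1426

0.143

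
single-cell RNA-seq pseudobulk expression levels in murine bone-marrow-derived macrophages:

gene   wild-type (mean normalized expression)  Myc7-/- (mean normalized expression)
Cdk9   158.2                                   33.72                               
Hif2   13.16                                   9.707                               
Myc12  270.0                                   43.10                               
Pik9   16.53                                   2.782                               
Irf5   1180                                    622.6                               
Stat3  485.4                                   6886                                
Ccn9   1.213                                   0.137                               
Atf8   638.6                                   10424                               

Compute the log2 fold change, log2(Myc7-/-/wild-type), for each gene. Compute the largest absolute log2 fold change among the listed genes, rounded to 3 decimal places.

4.029

log2(33.72/158.2) = -2.230  (Cdk9)
log2(9.707/13.16) = -0.439  (Hif2)
log2(43.10/270.0) = -2.647  (Myc12)
log2(2.782/16.53) = -2.571  (Pik9)
log2(622.6/1180) = -0.922  (Irf5)
log2(6886/485.4) = 3.826  (Stat3)
log2(0.137/1.213) = -3.146  (Ccn9)
log2(10424/638.6) = 4.029  (Atf8)
The largest magnitude belongs to Atf8.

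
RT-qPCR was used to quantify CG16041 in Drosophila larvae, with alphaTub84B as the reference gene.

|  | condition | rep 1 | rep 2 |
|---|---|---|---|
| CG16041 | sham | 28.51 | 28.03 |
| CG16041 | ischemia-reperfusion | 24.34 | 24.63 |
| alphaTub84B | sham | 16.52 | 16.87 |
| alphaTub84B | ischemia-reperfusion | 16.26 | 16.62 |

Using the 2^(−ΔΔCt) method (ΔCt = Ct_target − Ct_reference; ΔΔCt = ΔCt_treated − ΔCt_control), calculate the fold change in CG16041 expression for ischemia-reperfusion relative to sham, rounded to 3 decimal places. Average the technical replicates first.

11.551

Mean Ct: CG16041 sham 28.270; CG16041 ischemia-reperfusion 24.485; alphaTub84B sham 16.695; alphaTub84B ischemia-reperfusion 16.440
ΔCt(sham) = 28.270 − 16.695 = 11.575
ΔCt(ischemia-reperfusion) = 24.485 − 16.440 = 8.045
ΔΔCt = 8.045 − 11.575 = -3.530
Fold change = 2^(−(-3.530)) = 2^3.530 = 11.5514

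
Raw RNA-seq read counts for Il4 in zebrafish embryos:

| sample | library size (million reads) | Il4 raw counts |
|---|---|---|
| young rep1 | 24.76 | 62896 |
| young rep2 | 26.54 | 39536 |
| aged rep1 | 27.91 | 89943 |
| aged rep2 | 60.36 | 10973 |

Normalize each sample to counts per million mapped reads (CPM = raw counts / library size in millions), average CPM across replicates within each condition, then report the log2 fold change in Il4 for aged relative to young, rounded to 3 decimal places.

-0.243

CPM(young rep1) = 62896 / 24.76 = 2540.2262
CPM(young rep2) = 39536 / 26.54 = 1489.6760
CPM(aged rep1) = 89943 / 27.91 = 3222.6084
CPM(aged rep2) = 10973 / 60.36 = 181.7926
mean CPM(young) = 2014.9511; mean CPM(aged) = 1702.2005
Fold change = 1702.2005 / 2014.9511 = 0.84479
log2(0.84479) = -0.2433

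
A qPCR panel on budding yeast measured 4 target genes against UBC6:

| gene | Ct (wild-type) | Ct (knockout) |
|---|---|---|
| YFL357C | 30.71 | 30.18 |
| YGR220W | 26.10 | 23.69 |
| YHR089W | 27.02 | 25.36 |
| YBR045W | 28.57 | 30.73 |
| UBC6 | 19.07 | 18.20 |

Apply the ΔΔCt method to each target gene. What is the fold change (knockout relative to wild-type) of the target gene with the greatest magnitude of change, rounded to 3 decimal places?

YFL357C: ΔΔCt = (30.18−18.20) − (30.71−19.07) = 11.98 − 11.64 = 0.34; fold change = 2^-0.34 = 0.790
YGR220W: ΔΔCt = (23.69−18.20) − (26.10−19.07) = 5.49 − 7.03 = -1.54; fold change = 2^1.54 = 2.908
YHR089W: ΔΔCt = (25.36−18.20) − (27.02−19.07) = 7.16 − 7.95 = -0.79; fold change = 2^0.79 = 1.729
YBR045W: ΔΔCt = (30.73−18.20) − (28.57−19.07) = 12.53 − 9.50 = 3.03; fold change = 2^-3.03 = 0.122
YBR045W has the largest |ΔΔCt| = 3.03.

0.122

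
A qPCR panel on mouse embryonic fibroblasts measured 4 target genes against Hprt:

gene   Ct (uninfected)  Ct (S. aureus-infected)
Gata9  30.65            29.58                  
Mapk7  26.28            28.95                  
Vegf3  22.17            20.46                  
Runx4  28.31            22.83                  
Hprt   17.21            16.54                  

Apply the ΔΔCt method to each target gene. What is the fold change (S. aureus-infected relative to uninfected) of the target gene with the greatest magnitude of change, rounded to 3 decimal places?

Gata9: ΔΔCt = (29.58−16.54) − (30.65−17.21) = 13.04 − 13.44 = -0.40; fold change = 2^0.40 = 1.320
Mapk7: ΔΔCt = (28.95−16.54) − (26.28−17.21) = 12.41 − 9.07 = 3.34; fold change = 2^-3.34 = 0.099
Vegf3: ΔΔCt = (20.46−16.54) − (22.17−17.21) = 3.92 − 4.96 = -1.04; fold change = 2^1.04 = 2.056
Runx4: ΔΔCt = (22.83−16.54) − (28.31−17.21) = 6.29 − 11.10 = -4.81; fold change = 2^4.81 = 28.051
Runx4 has the largest |ΔΔCt| = 4.81.

28.051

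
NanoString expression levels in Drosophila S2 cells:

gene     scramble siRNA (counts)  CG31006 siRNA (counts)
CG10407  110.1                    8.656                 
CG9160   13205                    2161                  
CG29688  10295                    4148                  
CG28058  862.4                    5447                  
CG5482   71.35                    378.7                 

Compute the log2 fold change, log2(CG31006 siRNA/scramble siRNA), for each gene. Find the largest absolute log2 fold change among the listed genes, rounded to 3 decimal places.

log2(8.656/110.1) = -3.669  (CG10407)
log2(2161/13205) = -2.611  (CG9160)
log2(4148/10295) = -1.311  (CG29688)
log2(5447/862.4) = 2.659  (CG28058)
log2(378.7/71.35) = 2.408  (CG5482)
The largest magnitude belongs to CG10407.

3.669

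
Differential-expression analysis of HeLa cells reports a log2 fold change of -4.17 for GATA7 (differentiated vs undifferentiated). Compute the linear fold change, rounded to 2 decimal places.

0.06

Fold change = 2^(-4.17) = 0.056
That is, GATA7 drops to 5.6% of the undifferentiated level.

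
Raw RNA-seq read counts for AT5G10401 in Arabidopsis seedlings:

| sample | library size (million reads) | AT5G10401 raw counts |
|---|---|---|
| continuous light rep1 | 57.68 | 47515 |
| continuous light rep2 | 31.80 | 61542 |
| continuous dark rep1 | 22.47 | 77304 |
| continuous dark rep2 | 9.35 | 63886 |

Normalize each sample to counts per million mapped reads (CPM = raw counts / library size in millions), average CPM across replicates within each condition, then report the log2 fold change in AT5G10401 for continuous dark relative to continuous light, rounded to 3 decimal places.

1.897

CPM(continuous light rep1) = 47515 / 57.68 = 823.7691
CPM(continuous light rep2) = 61542 / 31.80 = 1935.2830
CPM(continuous dark rep1) = 77304 / 22.47 = 3440.3204
CPM(continuous dark rep2) = 63886 / 9.35 = 6832.7273
mean CPM(continuous light) = 1379.5260; mean CPM(continuous dark) = 5136.5238
Fold change = 5136.5238 / 1379.5260 = 3.72340
log2(3.72340) = 1.8966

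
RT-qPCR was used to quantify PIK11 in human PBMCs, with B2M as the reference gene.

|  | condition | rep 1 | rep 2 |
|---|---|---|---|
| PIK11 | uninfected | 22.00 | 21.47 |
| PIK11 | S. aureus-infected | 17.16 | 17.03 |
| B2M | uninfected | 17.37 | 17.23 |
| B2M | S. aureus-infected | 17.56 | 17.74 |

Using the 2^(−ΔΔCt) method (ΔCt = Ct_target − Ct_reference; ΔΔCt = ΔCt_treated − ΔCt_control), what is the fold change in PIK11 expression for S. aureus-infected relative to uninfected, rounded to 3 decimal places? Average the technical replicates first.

Mean Ct: PIK11 uninfected 21.735; PIK11 S. aureus-infected 17.095; B2M uninfected 17.300; B2M S. aureus-infected 17.650
ΔCt(uninfected) = 21.735 − 17.300 = 4.435
ΔCt(S. aureus-infected) = 17.095 − 17.650 = -0.555
ΔΔCt = -0.555 − 4.435 = -4.990
Fold change = 2^(−(-4.990)) = 2^4.990 = 31.7790

31.779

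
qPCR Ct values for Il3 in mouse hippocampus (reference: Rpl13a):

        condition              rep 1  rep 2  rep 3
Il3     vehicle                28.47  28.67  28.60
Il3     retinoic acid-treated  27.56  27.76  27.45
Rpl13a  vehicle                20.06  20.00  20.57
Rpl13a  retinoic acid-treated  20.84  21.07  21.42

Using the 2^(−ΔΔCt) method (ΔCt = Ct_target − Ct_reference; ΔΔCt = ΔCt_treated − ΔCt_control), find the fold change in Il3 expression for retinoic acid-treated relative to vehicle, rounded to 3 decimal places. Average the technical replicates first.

3.706

Mean Ct: Il3 vehicle 28.580; Il3 retinoic acid-treated 27.590; Rpl13a vehicle 20.210; Rpl13a retinoic acid-treated 21.110
ΔCt(vehicle) = 28.580 − 20.210 = 8.370
ΔCt(retinoic acid-treated) = 27.590 − 21.110 = 6.480
ΔΔCt = 6.480 − 8.370 = -1.890
Fold change = 2^(−(-1.890)) = 2^1.890 = 3.7064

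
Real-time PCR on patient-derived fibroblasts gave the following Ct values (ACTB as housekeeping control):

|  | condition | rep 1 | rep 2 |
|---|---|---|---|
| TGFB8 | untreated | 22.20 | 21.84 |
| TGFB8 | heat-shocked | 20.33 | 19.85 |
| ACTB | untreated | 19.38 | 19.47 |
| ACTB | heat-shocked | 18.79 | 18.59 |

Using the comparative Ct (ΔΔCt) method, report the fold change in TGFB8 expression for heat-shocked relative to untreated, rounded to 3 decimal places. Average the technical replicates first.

2.289

Mean Ct: TGFB8 untreated 22.020; TGFB8 heat-shocked 20.090; ACTB untreated 19.425; ACTB heat-shocked 18.690
ΔCt(untreated) = 22.020 − 19.425 = 2.595
ΔCt(heat-shocked) = 20.090 − 18.690 = 1.400
ΔΔCt = 1.400 − 2.595 = -1.195
Fold change = 2^(−(-1.195)) = 2^1.195 = 2.2894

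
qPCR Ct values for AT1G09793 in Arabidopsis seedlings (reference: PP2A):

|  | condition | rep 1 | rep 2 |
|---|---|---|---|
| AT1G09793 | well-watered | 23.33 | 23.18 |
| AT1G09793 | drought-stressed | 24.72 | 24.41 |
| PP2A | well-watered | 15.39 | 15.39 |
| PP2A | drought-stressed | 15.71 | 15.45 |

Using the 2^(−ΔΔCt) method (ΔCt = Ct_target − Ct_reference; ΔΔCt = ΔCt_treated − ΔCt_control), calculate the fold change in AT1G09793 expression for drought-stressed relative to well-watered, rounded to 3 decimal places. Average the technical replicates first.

Mean Ct: AT1G09793 well-watered 23.255; AT1G09793 drought-stressed 24.565; PP2A well-watered 15.390; PP2A drought-stressed 15.580
ΔCt(well-watered) = 23.255 − 15.390 = 7.865
ΔCt(drought-stressed) = 24.565 − 15.580 = 8.985
ΔΔCt = 8.985 − 7.865 = 1.120
Fold change = 2^(−1.120) = 0.4601

0.460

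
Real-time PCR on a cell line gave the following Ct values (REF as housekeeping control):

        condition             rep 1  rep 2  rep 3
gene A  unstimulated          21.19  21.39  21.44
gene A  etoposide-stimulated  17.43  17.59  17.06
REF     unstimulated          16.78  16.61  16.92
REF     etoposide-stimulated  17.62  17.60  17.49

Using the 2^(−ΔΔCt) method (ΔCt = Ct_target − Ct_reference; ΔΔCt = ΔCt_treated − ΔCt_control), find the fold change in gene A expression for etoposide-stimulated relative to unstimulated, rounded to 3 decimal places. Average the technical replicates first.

Mean Ct: gene A unstimulated 21.340; gene A etoposide-stimulated 17.360; REF unstimulated 16.770; REF etoposide-stimulated 17.570
ΔCt(unstimulated) = 21.340 − 16.770 = 4.570
ΔCt(etoposide-stimulated) = 17.360 − 17.570 = -0.210
ΔΔCt = -0.210 − 4.570 = -4.780
Fold change = 2^(−(-4.780)) = 2^4.780 = 27.4741

27.474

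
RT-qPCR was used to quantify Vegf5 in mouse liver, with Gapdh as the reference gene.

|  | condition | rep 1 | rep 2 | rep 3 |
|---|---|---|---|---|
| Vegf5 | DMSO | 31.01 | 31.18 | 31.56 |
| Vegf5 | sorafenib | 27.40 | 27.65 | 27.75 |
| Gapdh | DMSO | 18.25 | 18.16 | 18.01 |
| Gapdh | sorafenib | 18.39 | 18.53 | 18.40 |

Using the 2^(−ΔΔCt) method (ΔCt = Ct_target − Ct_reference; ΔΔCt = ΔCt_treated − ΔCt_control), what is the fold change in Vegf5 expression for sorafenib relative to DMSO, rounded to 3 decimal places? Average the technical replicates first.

Mean Ct: Vegf5 DMSO 31.250; Vegf5 sorafenib 27.600; Gapdh DMSO 18.140; Gapdh sorafenib 18.440
ΔCt(DMSO) = 31.250 − 18.140 = 13.110
ΔCt(sorafenib) = 27.600 − 18.440 = 9.160
ΔΔCt = 9.160 − 13.110 = -3.950
Fold change = 2^(−(-3.950)) = 2^3.950 = 15.4550

15.455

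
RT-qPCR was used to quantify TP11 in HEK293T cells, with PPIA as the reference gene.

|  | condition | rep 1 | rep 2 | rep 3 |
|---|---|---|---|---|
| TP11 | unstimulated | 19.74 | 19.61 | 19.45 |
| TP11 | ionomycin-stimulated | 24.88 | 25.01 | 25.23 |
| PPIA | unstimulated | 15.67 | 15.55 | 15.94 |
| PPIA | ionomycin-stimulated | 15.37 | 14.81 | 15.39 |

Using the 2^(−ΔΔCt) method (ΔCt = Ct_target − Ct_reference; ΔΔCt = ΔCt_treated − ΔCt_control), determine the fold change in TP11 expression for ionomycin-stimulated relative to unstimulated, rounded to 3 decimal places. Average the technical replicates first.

0.016

Mean Ct: TP11 unstimulated 19.600; TP11 ionomycin-stimulated 25.040; PPIA unstimulated 15.720; PPIA ionomycin-stimulated 15.190
ΔCt(unstimulated) = 19.600 − 15.720 = 3.880
ΔCt(ionomycin-stimulated) = 25.040 − 15.190 = 9.850
ΔΔCt = 9.850 − 3.880 = 5.970
Fold change = 2^(−5.970) = 0.0160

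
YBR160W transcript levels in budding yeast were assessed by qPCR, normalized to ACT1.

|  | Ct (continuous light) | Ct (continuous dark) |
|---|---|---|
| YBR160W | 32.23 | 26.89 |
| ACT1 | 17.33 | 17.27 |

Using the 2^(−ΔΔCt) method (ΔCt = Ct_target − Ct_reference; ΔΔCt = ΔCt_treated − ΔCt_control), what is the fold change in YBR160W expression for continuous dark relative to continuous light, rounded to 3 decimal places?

38.854

ΔCt(continuous light) = 32.230 − 17.330 = 14.900
ΔCt(continuous dark) = 26.890 − 17.270 = 9.620
ΔΔCt = 9.620 − 14.900 = -5.280
Fold change = 2^(−(-5.280)) = 2^5.280 = 38.8542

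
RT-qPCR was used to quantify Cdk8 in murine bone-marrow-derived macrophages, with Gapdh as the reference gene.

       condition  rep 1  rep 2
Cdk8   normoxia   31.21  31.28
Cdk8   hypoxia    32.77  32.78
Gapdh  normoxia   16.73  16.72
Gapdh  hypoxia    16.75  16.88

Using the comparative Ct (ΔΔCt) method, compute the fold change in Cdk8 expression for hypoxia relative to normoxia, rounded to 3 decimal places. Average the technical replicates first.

0.369

Mean Ct: Cdk8 normoxia 31.245; Cdk8 hypoxia 32.775; Gapdh normoxia 16.725; Gapdh hypoxia 16.815
ΔCt(normoxia) = 31.245 − 16.725 = 14.520
ΔCt(hypoxia) = 32.775 − 16.815 = 15.960
ΔΔCt = 15.960 − 14.520 = 1.440
Fold change = 2^(−1.440) = 0.3686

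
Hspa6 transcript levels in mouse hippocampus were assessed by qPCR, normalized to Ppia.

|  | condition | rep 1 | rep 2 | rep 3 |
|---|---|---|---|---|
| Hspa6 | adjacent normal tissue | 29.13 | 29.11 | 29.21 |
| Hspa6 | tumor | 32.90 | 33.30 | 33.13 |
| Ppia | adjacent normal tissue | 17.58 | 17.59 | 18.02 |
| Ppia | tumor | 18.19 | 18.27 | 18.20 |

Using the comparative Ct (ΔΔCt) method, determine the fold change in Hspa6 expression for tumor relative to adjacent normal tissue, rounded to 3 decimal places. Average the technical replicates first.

0.090

Mean Ct: Hspa6 adjacent normal tissue 29.150; Hspa6 tumor 33.110; Ppia adjacent normal tissue 17.730; Ppia tumor 18.220
ΔCt(adjacent normal tissue) = 29.150 − 17.730 = 11.420
ΔCt(tumor) = 33.110 − 18.220 = 14.890
ΔΔCt = 14.890 − 11.420 = 3.470
Fold change = 2^(−3.470) = 0.0902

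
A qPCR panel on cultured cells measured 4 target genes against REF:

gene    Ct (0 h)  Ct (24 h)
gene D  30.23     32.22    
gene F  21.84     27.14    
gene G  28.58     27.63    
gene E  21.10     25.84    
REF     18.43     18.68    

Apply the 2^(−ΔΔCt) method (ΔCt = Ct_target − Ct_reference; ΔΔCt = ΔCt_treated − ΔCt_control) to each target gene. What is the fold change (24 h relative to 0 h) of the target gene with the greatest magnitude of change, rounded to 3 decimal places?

0.030

gene D: ΔΔCt = (32.22−18.68) − (30.23−18.43) = 13.54 − 11.80 = 1.74; fold change = 2^-1.74 = 0.299
gene F: ΔΔCt = (27.14−18.68) − (21.84−18.43) = 8.46 − 3.41 = 5.05; fold change = 2^-5.05 = 0.030
gene G: ΔΔCt = (27.63−18.68) − (28.58−18.43) = 8.95 − 10.15 = -1.20; fold change = 2^1.20 = 2.297
gene E: ΔΔCt = (25.84−18.68) − (21.10−18.43) = 7.16 − 2.67 = 4.49; fold change = 2^-4.49 = 0.045
gene F has the largest |ΔΔCt| = 5.05.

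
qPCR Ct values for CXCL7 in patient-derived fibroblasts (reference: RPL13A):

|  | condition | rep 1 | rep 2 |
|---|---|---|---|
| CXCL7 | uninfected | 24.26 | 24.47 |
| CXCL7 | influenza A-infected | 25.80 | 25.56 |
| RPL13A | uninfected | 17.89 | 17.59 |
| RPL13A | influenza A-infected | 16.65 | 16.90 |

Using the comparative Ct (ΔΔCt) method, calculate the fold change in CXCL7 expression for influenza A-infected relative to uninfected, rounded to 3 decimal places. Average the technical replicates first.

0.206

Mean Ct: CXCL7 uninfected 24.365; CXCL7 influenza A-infected 25.680; RPL13A uninfected 17.740; RPL13A influenza A-infected 16.775
ΔCt(uninfected) = 24.365 − 17.740 = 6.625
ΔCt(influenza A-infected) = 25.680 − 16.775 = 8.905
ΔΔCt = 8.905 − 6.625 = 2.280
Fold change = 2^(−2.280) = 0.2059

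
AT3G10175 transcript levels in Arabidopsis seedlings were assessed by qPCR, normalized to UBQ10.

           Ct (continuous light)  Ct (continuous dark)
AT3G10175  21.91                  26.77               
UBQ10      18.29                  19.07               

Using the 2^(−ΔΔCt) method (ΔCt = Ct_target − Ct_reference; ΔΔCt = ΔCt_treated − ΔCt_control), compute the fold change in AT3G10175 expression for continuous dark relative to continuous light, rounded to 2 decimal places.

0.06

ΔCt(continuous light) = 21.910 − 18.290 = 3.620
ΔCt(continuous dark) = 26.770 − 19.070 = 7.700
ΔΔCt = 7.700 − 3.620 = 4.080
Fold change = 2^(−4.080) = 0.059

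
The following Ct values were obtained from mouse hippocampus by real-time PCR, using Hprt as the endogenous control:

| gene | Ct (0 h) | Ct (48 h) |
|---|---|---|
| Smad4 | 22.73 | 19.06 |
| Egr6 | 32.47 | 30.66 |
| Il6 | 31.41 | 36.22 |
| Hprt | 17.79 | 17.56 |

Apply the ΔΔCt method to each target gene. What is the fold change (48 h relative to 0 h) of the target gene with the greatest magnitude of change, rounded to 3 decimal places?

Smad4: ΔΔCt = (19.06−17.56) − (22.73−17.79) = 1.50 − 4.94 = -3.44; fold change = 2^3.44 = 10.853
Egr6: ΔΔCt = (30.66−17.56) − (32.47−17.79) = 13.10 − 14.68 = -1.58; fold change = 2^1.58 = 2.990
Il6: ΔΔCt = (36.22−17.56) − (31.41−17.79) = 18.66 − 13.62 = 5.04; fold change = 2^-5.04 = 0.030
Il6 has the largest |ΔΔCt| = 5.04.

0.030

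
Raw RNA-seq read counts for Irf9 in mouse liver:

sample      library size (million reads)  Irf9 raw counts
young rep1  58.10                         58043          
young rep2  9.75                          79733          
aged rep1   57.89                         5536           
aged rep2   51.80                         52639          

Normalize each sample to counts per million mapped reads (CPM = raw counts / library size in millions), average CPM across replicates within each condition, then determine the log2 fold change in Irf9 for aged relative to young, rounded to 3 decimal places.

CPM(young rep1) = 58043 / 58.10 = 999.0189
CPM(young rep2) = 79733 / 9.75 = 8177.7436
CPM(aged rep1) = 5536 / 57.89 = 95.6296
CPM(aged rep2) = 52639 / 51.80 = 1016.1969
mean CPM(young) = 4588.3813; mean CPM(aged) = 555.9133
Fold change = 555.9133 / 4588.3813 = 0.12116
log2(0.12116) = -3.0451

-3.045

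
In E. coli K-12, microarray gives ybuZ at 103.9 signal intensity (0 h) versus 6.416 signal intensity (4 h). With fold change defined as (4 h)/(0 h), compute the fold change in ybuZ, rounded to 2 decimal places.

0.06

Fold change = 6.416 / 103.9 = 0.062
ybuZ is downregulated.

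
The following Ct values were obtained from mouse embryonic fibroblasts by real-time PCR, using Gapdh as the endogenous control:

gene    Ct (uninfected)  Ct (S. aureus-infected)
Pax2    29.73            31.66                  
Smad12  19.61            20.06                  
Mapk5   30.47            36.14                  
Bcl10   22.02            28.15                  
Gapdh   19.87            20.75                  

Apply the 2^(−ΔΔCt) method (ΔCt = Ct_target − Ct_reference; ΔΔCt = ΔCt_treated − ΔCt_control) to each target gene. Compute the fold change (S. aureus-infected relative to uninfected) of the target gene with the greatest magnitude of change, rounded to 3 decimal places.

Pax2: ΔΔCt = (31.66−20.75) − (29.73−19.87) = 10.91 − 9.86 = 1.05; fold change = 2^-1.05 = 0.483
Smad12: ΔΔCt = (20.06−20.75) − (19.61−19.87) = -0.69 − (-0.26) = -0.43; fold change = 2^0.43 = 1.347
Mapk5: ΔΔCt = (36.14−20.75) − (30.47−19.87) = 15.39 − 10.60 = 4.79; fold change = 2^-4.79 = 0.036
Bcl10: ΔΔCt = (28.15−20.75) − (22.02−19.87) = 7.40 − 2.15 = 5.25; fold change = 2^-5.25 = 0.026
Bcl10 has the largest |ΔΔCt| = 5.25.

0.026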